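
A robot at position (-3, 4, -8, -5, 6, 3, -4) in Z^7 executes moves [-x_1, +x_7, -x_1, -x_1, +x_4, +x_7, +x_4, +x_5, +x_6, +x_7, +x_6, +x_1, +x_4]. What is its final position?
(-5, 4, -8, -2, 7, 5, -1)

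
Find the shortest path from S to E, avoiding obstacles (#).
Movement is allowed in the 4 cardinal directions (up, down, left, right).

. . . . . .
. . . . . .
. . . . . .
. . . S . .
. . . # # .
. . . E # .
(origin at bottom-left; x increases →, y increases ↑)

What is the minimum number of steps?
4
(one shortest path: (3, 2) → (2, 2) → (2, 1) → (2, 0) → (3, 0))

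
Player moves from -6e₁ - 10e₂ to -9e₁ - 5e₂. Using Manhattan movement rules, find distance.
8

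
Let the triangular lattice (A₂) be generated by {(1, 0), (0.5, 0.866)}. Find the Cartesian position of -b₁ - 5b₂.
(-3.5, -4.33)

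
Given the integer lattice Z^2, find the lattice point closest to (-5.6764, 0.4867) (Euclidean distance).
(-6, 0)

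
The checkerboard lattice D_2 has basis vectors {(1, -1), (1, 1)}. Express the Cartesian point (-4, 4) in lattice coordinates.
-4b₁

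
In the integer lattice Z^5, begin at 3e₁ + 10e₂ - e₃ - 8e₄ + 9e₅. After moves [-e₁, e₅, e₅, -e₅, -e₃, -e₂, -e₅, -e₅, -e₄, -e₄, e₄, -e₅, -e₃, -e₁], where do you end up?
(1, 9, -3, -9, 7)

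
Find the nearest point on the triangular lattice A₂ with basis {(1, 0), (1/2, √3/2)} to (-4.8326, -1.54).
(-5, -1.732)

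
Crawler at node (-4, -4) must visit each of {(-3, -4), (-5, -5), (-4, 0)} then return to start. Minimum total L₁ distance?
14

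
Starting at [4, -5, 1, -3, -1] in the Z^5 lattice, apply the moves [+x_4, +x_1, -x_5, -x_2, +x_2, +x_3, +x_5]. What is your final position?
(5, -5, 2, -2, -1)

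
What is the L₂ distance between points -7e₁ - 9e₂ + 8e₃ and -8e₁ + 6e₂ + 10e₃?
15.1658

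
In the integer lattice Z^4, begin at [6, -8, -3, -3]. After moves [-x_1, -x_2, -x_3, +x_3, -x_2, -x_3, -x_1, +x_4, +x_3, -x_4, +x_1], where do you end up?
(5, -10, -3, -3)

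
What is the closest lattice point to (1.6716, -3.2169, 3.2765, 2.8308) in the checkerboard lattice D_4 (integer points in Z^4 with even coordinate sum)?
(1, -3, 3, 3)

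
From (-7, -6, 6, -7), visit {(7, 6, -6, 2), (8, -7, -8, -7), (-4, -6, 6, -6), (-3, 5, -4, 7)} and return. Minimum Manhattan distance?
112
(one optimal route: (-7, -6, 6, -7) → (8, -7, -8, -7) → (7, 6, -6, 2) → (-3, 5, -4, 7) → (-4, -6, 6, -6) → (-7, -6, 6, -7))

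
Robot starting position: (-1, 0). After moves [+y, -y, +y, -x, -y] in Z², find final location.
(-2, 0)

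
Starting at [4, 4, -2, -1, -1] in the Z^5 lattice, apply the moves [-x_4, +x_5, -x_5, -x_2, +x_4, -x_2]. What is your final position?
(4, 2, -2, -1, -1)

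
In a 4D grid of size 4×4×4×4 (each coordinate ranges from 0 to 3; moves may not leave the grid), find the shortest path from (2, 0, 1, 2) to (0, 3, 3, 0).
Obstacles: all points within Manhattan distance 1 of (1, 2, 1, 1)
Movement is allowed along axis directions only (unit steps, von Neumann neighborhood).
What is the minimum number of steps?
9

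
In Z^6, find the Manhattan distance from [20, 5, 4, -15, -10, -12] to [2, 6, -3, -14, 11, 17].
77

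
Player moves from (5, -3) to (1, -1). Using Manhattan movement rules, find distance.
6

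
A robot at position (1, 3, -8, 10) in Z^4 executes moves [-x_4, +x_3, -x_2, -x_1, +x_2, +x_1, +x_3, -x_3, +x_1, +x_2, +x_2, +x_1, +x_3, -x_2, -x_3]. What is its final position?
(3, 4, -7, 9)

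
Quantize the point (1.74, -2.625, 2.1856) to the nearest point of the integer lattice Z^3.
(2, -3, 2)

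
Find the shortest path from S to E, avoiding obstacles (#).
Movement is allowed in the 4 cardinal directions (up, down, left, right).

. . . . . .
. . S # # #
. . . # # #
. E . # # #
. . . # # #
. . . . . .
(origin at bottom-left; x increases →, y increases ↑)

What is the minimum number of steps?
3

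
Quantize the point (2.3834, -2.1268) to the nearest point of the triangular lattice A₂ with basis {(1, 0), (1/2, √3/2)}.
(2.5, -2.598)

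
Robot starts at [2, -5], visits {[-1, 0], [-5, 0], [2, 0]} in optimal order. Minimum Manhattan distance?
12
(one optimal route: (2, -5) → (2, 0) → (-1, 0) → (-5, 0))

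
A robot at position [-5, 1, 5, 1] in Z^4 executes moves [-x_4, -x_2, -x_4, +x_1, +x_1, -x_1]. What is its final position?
(-4, 0, 5, -1)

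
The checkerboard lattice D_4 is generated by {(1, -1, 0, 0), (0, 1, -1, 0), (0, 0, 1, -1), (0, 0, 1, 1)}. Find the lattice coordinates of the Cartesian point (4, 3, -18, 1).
4b₁ + 7b₂ - 6b₃ - 5b₄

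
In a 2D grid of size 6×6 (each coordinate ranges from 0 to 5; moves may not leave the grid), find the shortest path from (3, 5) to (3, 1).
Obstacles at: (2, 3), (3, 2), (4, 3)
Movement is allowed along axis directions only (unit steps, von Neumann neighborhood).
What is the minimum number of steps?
8
(one shortest path: (3, 5) → (2, 5) → (1, 5) → (1, 4) → (1, 3) → (1, 2) → (2, 2) → (2, 1) → (3, 1))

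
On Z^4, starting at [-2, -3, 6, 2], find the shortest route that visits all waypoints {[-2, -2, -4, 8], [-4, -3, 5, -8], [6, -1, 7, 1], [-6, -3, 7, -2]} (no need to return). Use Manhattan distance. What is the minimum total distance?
67
(one optimal route: (-2, -3, 6, 2) → (-4, -3, 5, -8) → (-6, -3, 7, -2) → (6, -1, 7, 1) → (-2, -2, -4, 8))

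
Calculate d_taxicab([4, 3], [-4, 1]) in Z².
10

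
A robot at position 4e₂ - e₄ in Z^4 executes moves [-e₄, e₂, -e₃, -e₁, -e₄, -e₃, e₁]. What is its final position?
(0, 5, -2, -3)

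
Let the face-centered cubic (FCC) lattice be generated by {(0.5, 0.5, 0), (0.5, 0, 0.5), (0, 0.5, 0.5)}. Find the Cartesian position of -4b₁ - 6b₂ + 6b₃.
(-5, 1, 0)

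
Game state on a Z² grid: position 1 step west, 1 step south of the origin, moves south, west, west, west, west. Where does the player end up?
(-5, -2)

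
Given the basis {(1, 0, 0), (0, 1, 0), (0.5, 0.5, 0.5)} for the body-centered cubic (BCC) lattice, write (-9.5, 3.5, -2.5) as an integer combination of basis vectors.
-7b₁ + 6b₂ - 5b₃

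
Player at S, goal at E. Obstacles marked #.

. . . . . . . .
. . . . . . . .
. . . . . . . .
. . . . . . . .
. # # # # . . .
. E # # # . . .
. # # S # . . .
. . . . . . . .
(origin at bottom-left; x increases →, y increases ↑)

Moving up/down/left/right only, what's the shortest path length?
7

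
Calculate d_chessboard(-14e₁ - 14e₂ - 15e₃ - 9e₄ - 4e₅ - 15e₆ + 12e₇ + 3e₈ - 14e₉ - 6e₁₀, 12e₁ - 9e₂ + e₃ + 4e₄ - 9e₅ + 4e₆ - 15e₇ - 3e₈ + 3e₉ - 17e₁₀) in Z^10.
27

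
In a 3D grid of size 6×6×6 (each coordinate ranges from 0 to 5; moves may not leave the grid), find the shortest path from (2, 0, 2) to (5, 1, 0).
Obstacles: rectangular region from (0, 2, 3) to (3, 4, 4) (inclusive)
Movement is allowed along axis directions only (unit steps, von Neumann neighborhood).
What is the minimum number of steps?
6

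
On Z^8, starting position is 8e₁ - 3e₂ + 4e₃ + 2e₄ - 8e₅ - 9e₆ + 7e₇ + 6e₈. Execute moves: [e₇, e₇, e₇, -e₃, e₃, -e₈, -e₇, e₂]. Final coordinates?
(8, -2, 4, 2, -8, -9, 9, 5)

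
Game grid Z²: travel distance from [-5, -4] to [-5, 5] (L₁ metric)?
9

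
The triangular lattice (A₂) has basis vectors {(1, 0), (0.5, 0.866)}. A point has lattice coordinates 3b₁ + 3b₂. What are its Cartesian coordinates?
(4.5, 2.598)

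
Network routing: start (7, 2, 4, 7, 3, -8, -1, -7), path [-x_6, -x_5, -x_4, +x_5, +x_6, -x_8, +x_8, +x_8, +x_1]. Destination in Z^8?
(8, 2, 4, 6, 3, -8, -1, -6)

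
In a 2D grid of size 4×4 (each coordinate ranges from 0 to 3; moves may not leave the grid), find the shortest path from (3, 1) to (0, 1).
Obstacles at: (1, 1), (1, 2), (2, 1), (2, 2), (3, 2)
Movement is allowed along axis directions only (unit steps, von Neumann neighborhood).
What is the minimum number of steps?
5
(one shortest path: (3, 1) → (3, 0) → (2, 0) → (1, 0) → (0, 0) → (0, 1))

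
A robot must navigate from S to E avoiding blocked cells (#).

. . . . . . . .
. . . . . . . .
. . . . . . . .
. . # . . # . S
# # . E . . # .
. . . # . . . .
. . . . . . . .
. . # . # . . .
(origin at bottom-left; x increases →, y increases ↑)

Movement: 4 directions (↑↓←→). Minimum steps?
7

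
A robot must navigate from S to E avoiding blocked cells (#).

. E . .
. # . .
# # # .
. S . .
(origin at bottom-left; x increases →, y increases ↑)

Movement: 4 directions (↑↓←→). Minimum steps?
7
(one shortest path: (1, 0) → (2, 0) → (3, 0) → (3, 1) → (3, 2) → (2, 2) → (2, 3) → (1, 3))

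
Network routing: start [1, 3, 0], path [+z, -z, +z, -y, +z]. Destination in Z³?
(1, 2, 2)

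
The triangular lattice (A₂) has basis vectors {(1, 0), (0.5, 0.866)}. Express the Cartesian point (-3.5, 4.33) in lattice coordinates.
-6b₁ + 5b₂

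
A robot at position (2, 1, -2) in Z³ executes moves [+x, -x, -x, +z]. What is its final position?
(1, 1, -1)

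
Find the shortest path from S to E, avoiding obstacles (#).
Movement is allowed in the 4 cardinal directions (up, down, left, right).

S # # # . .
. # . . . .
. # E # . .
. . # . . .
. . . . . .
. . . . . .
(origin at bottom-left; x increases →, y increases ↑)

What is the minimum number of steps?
14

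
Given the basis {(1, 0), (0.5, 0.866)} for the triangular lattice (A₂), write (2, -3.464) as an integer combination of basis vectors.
4b₁ - 4b₂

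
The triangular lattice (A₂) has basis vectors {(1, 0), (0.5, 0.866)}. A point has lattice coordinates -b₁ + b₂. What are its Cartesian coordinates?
(-0.5, 0.866)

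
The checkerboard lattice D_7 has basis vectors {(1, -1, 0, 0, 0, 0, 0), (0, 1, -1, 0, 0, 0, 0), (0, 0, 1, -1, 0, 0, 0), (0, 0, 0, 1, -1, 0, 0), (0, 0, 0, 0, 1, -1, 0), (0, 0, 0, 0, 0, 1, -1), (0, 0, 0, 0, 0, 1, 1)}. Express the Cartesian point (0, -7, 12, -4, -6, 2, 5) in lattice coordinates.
-7b₂ + 5b₃ + b₄ - 5b₅ - 4b₆ + b₇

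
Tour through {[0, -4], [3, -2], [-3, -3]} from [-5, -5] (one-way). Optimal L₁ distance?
13
(one optimal route: (-5, -5) → (-3, -3) → (0, -4) → (3, -2))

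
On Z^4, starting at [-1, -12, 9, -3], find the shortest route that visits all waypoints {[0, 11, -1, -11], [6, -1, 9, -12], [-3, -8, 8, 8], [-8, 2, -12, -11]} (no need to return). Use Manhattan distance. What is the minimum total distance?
112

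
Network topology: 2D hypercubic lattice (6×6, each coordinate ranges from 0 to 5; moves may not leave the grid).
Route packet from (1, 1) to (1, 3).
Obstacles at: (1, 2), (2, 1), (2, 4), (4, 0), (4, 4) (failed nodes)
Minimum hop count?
4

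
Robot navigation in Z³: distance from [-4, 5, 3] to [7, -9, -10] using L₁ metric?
38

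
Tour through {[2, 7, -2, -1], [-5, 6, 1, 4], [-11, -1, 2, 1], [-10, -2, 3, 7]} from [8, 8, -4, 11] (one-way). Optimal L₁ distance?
63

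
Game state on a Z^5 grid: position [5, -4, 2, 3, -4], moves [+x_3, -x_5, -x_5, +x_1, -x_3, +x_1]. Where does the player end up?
(7, -4, 2, 3, -6)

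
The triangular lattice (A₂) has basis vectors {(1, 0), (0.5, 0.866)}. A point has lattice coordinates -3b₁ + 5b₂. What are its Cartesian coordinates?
(-0.5, 4.33)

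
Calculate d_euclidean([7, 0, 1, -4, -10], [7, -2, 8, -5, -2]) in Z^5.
10.8628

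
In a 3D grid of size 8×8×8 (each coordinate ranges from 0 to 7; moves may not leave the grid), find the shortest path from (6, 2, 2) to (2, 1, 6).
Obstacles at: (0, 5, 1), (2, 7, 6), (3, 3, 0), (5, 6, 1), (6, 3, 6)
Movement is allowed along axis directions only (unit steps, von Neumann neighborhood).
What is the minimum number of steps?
9
(one shortest path: (6, 2, 2) → (5, 2, 2) → (4, 2, 2) → (3, 2, 2) → (2, 2, 2) → (2, 1, 2) → (2, 1, 3) → (2, 1, 4) → (2, 1, 5) → (2, 1, 6))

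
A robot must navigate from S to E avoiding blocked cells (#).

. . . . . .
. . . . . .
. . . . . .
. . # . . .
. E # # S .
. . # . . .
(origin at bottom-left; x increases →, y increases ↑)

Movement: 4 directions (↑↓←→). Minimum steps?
7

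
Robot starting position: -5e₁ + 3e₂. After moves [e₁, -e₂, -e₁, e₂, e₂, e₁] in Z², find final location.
(-4, 4)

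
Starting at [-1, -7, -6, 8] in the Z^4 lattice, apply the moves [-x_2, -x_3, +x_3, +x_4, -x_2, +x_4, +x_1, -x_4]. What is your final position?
(0, -9, -6, 9)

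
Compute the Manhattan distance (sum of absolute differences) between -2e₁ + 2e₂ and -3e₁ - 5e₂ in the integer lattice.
8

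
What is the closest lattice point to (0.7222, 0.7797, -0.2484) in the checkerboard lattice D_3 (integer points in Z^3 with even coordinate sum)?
(1, 1, 0)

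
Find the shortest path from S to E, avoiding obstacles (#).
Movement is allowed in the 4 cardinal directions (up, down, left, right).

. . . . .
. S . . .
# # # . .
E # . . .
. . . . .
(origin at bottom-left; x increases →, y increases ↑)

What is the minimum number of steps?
9
(one shortest path: (1, 3) → (2, 3) → (3, 3) → (3, 2) → (3, 1) → (2, 1) → (2, 0) → (1, 0) → (0, 0) → (0, 1))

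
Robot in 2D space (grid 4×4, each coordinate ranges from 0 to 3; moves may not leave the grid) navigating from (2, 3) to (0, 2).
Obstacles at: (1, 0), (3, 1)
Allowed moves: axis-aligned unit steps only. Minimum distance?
3
(one shortest path: (2, 3) → (1, 3) → (0, 3) → (0, 2))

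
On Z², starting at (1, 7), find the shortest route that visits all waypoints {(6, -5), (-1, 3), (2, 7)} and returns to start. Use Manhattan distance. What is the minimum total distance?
38
(one optimal route: (1, 7) → (-1, 3) → (6, -5) → (2, 7) → (1, 7))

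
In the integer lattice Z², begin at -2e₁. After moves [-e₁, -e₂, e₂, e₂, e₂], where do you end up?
(-3, 2)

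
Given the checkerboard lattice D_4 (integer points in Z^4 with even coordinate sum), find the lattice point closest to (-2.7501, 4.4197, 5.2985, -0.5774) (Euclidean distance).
(-3, 4, 5, 0)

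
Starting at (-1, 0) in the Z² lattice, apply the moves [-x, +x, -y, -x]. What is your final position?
(-2, -1)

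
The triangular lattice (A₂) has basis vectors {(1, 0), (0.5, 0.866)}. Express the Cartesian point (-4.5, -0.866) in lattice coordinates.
-4b₁ - b₂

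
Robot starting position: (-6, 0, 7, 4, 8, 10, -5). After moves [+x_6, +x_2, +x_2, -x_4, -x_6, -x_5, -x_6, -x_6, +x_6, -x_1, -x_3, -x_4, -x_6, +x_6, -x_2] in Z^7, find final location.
(-7, 1, 6, 2, 7, 9, -5)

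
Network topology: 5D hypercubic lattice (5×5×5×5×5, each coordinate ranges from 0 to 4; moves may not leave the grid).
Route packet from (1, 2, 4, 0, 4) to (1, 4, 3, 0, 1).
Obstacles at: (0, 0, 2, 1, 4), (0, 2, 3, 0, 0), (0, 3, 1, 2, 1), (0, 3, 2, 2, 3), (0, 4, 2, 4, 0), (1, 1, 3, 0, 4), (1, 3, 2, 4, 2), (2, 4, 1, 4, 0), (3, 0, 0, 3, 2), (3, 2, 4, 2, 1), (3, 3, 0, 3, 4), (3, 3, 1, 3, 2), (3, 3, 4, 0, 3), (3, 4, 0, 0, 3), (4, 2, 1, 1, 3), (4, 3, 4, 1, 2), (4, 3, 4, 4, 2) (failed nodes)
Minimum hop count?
6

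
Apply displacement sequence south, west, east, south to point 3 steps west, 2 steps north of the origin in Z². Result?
(-3, 0)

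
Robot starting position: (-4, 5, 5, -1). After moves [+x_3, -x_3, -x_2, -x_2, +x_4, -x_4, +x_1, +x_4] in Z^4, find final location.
(-3, 3, 5, 0)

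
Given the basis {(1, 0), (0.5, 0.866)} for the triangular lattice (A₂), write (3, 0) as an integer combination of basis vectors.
3b₁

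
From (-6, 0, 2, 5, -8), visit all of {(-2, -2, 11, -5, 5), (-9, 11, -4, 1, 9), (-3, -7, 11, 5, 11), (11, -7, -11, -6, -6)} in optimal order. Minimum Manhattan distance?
160
(one optimal route: (-6, 0, 2, 5, -8) → (-9, 11, -4, 1, 9) → (-3, -7, 11, 5, 11) → (-2, -2, 11, -5, 5) → (11, -7, -11, -6, -6))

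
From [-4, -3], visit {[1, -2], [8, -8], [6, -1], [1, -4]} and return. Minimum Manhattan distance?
38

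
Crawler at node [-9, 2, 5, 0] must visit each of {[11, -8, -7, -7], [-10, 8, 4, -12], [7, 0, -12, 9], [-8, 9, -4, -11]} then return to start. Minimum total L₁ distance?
152
(one optimal route: (-9, 2, 5, 0) → (-10, 8, 4, -12) → (-8, 9, -4, -11) → (11, -8, -7, -7) → (7, 0, -12, 9) → (-9, 2, 5, 0))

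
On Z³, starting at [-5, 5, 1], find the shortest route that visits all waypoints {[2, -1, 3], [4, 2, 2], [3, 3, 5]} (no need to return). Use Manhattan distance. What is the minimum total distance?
25
(one optimal route: (-5, 5, 1) → (4, 2, 2) → (3, 3, 5) → (2, -1, 3))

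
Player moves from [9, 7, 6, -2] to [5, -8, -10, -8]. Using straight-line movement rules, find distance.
23.0868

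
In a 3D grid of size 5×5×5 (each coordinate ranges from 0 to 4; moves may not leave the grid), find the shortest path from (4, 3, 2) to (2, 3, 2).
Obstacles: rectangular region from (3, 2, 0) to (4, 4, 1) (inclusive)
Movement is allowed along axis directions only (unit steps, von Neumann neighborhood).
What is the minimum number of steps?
2
(one shortest path: (4, 3, 2) → (3, 3, 2) → (2, 3, 2))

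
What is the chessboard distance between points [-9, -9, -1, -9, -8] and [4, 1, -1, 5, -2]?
14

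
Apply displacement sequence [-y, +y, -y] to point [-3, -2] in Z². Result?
(-3, -3)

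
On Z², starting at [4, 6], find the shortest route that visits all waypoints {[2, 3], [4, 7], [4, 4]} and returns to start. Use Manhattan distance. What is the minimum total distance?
12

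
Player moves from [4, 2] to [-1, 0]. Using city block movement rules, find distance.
7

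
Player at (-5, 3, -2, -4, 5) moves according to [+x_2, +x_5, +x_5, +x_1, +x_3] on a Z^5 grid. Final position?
(-4, 4, -1, -4, 7)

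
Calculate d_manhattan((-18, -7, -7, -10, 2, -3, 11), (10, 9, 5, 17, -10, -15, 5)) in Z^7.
113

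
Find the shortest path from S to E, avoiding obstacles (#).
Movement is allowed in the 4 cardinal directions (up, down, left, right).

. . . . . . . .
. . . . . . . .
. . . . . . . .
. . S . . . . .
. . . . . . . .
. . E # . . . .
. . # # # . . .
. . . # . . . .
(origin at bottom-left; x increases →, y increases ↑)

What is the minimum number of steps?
2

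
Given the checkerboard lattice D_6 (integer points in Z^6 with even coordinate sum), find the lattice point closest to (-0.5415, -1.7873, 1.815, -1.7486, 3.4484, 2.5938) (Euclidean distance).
(0, -2, 2, -2, 3, 3)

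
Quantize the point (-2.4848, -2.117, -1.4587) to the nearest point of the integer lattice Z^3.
(-2, -2, -1)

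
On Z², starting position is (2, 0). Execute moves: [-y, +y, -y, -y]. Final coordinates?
(2, -2)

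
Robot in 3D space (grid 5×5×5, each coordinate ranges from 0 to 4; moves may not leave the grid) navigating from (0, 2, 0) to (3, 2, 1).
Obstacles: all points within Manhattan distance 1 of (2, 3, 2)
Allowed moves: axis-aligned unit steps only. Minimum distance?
4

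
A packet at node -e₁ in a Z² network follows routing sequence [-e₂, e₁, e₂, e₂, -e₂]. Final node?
(0, 0)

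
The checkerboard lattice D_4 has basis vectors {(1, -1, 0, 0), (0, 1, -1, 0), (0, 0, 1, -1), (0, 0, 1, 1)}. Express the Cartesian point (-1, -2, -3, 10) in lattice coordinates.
-b₁ - 3b₂ - 8b₃ + 2b₄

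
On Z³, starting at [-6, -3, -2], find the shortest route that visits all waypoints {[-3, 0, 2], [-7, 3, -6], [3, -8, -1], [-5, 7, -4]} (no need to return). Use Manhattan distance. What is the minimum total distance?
51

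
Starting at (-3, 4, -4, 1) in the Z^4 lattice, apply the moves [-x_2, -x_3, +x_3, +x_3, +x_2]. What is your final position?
(-3, 4, -3, 1)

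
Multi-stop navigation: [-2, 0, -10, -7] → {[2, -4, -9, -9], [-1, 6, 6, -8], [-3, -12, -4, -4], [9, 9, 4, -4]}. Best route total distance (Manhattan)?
87
(one optimal route: (-2, 0, -10, -7) → (2, -4, -9, -9) → (-3, -12, -4, -4) → (-1, 6, 6, -8) → (9, 9, 4, -4))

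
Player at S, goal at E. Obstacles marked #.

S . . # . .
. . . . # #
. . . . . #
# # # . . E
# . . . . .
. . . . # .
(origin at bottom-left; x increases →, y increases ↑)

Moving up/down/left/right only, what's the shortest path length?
8
(one shortest path: (0, 5) → (1, 5) → (2, 5) → (2, 4) → (3, 4) → (3, 3) → (4, 3) → (4, 2) → (5, 2))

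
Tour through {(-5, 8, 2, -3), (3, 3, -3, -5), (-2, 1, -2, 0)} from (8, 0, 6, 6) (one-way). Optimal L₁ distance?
58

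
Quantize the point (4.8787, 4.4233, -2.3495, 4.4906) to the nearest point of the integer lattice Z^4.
(5, 4, -2, 4)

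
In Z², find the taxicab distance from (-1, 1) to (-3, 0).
3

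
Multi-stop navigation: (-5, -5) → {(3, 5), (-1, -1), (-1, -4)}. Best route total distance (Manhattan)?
18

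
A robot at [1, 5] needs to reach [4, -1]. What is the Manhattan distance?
9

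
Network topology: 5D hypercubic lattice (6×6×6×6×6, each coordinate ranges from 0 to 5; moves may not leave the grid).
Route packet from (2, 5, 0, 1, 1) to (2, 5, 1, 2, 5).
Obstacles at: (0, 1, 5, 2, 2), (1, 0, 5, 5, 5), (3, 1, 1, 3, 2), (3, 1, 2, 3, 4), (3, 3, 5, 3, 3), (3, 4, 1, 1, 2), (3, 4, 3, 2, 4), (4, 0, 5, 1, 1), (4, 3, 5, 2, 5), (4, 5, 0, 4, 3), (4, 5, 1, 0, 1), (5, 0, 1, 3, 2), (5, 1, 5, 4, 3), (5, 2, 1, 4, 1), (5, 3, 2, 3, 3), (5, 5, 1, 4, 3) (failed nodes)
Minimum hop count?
6
(one shortest path: (2, 5, 0, 1, 1) → (2, 5, 1, 1, 1) → (2, 5, 1, 2, 1) → (2, 5, 1, 2, 2) → (2, 5, 1, 2, 3) → (2, 5, 1, 2, 4) → (2, 5, 1, 2, 5))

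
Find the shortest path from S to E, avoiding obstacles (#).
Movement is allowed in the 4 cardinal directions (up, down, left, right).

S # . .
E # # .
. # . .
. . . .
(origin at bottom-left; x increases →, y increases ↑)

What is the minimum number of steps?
1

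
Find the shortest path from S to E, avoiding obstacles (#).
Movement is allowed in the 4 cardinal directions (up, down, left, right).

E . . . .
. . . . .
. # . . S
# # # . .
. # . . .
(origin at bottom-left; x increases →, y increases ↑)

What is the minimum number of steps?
6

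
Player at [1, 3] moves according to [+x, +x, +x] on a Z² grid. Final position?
(4, 3)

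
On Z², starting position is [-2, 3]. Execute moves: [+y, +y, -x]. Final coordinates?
(-3, 5)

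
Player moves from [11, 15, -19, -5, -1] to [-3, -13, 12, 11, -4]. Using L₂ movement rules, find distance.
46.9681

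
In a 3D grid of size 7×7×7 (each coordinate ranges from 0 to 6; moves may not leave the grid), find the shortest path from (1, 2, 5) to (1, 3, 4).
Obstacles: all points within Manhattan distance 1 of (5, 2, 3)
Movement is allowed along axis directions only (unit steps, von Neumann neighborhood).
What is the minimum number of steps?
2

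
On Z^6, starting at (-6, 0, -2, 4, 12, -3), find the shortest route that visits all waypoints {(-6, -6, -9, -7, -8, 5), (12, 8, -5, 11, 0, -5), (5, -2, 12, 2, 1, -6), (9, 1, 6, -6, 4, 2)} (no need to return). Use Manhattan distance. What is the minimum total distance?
180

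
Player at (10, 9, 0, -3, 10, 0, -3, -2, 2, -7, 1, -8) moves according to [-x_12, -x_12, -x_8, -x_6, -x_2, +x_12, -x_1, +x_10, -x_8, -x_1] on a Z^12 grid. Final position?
(8, 8, 0, -3, 10, -1, -3, -4, 2, -6, 1, -9)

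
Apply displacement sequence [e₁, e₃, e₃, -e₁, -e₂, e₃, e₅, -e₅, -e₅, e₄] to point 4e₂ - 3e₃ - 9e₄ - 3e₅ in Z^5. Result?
(0, 3, 0, -8, -4)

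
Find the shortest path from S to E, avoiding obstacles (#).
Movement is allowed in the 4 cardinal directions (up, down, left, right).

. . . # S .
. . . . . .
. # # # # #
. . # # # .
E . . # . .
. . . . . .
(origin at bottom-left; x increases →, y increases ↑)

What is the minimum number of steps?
8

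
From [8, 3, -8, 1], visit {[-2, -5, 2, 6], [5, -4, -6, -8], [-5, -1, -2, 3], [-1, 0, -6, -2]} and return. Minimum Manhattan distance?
96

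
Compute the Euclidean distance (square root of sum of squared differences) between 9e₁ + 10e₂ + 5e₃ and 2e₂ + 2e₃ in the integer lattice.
12.4097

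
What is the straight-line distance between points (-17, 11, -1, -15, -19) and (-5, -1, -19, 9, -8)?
36.1801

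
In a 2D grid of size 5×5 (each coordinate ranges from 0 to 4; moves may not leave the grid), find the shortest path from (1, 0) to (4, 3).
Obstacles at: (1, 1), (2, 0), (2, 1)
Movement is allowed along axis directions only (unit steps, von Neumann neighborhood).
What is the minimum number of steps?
8
(one shortest path: (1, 0) → (0, 0) → (0, 1) → (0, 2) → (1, 2) → (2, 2) → (3, 2) → (4, 2) → (4, 3))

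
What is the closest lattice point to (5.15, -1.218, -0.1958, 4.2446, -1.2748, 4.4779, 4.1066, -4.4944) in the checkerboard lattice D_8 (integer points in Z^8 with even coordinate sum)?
(5, -1, 0, 4, -1, 4, 4, -5)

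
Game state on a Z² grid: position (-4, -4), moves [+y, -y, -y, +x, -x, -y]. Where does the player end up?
(-4, -6)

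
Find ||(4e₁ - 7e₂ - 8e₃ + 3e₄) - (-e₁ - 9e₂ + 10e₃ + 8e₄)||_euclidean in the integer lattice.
19.4422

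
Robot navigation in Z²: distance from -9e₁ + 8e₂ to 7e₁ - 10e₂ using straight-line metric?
24.0832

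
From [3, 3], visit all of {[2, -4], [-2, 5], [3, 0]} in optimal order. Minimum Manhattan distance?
21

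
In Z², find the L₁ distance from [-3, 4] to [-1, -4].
10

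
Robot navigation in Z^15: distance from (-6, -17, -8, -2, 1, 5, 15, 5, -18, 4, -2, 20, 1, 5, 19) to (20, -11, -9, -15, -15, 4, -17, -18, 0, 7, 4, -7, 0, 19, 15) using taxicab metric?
191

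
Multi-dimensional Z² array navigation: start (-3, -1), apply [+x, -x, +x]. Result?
(-2, -1)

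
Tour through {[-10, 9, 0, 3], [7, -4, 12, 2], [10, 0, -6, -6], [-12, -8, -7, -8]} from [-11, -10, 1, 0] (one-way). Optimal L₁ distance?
127
(one optimal route: (-11, -10, 1, 0) → (-10, 9, 0, 3) → (-12, -8, -7, -8) → (10, 0, -6, -6) → (7, -4, 12, 2))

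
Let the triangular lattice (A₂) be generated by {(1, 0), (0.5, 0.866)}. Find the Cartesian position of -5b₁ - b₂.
(-5.5, -0.866)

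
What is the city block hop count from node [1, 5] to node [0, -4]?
10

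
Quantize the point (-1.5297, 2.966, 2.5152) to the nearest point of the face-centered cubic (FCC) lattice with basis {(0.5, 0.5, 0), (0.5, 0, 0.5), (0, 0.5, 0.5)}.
(-1.5, 3, 2.5)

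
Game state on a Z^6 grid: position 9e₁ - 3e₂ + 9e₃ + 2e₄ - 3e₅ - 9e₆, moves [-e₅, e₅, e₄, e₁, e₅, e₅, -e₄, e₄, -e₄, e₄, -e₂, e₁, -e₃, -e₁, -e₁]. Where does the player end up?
(9, -4, 8, 3, -1, -9)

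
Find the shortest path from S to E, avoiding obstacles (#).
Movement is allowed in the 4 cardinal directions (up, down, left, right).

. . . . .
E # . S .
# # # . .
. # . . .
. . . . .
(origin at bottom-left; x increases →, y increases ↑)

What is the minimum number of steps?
5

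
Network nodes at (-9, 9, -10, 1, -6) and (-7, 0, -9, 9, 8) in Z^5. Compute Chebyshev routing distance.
14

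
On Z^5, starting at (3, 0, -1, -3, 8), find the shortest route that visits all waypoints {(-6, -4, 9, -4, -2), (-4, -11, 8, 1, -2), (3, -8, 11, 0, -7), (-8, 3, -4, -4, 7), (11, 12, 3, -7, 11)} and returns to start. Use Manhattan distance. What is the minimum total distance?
176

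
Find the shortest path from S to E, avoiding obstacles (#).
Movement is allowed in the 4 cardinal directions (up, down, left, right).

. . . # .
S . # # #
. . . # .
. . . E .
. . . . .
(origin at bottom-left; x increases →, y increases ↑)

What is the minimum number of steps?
5
(one shortest path: (0, 3) → (1, 3) → (1, 2) → (2, 2) → (2, 1) → (3, 1))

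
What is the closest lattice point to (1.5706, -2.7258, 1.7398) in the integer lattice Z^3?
(2, -3, 2)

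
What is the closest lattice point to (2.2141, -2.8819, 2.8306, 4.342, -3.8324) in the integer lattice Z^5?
(2, -3, 3, 4, -4)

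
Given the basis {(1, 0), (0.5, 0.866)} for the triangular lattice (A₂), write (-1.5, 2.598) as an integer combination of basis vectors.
-3b₁ + 3b₂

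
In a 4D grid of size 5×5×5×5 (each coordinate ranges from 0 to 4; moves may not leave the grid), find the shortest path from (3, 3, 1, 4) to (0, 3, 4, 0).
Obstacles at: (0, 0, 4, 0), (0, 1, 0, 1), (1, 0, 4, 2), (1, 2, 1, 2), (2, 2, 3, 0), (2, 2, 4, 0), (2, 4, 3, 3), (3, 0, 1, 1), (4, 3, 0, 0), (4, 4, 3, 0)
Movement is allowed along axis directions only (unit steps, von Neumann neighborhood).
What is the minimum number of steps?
10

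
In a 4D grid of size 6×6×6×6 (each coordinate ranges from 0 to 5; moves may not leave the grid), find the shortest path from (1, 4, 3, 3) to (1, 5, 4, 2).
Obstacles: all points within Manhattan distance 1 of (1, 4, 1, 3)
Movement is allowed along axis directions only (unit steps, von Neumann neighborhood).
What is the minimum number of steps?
3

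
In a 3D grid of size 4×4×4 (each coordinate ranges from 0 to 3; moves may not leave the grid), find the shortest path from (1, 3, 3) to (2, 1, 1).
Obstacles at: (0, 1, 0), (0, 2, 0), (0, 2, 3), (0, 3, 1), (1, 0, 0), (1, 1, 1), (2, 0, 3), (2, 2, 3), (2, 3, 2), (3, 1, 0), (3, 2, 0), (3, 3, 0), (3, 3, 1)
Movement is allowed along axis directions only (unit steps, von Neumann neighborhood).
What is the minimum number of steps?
5
(one shortest path: (1, 3, 3) → (1, 2, 3) → (1, 1, 3) → (2, 1, 3) → (2, 1, 2) → (2, 1, 1))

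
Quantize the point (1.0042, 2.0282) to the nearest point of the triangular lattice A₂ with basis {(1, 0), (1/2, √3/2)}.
(1, 1.732)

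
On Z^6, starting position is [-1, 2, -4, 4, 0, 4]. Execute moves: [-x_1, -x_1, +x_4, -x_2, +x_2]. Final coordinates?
(-3, 2, -4, 5, 0, 4)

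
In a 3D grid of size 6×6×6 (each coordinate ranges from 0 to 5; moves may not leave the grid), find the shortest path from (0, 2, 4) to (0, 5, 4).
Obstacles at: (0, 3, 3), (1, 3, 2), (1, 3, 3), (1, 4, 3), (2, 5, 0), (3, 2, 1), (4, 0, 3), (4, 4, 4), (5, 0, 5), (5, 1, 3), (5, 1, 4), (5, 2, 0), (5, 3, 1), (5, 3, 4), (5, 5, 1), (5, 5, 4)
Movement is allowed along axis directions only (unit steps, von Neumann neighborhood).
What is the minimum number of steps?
3
(one shortest path: (0, 2, 4) → (0, 3, 4) → (0, 4, 4) → (0, 5, 4))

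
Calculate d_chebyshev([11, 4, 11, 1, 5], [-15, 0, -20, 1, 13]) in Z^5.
31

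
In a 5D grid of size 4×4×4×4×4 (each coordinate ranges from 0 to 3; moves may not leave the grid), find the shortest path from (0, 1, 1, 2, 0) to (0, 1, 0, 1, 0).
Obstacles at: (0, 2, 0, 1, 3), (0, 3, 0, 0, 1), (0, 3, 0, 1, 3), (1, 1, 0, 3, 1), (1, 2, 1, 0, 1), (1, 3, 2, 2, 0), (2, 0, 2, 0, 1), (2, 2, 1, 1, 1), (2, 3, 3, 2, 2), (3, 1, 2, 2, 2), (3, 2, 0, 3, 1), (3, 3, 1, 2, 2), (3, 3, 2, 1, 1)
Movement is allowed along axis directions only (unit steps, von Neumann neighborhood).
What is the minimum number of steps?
2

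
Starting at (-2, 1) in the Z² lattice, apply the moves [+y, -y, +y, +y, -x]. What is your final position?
(-3, 3)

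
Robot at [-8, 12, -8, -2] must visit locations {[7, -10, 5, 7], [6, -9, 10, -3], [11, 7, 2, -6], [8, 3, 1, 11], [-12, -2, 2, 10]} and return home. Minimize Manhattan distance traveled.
176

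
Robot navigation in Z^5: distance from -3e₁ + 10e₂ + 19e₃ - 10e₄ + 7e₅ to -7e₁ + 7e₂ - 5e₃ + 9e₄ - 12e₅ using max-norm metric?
24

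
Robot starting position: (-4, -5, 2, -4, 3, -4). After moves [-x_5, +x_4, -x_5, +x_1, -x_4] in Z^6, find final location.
(-3, -5, 2, -4, 1, -4)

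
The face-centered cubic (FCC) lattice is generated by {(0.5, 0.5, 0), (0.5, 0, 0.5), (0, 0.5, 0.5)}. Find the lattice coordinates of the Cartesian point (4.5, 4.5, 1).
8b₁ + b₂ + b₃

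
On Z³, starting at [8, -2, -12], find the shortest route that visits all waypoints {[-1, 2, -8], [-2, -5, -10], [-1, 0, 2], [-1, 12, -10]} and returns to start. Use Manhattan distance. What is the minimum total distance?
82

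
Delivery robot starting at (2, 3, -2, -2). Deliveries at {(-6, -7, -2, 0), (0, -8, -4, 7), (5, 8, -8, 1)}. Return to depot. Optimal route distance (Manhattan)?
84
(one optimal route: (2, 3, -2, -2) → (-6, -7, -2, 0) → (0, -8, -4, 7) → (5, 8, -8, 1) → (2, 3, -2, -2))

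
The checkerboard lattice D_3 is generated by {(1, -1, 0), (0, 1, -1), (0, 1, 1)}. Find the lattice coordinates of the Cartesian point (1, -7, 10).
b₁ - 8b₂ + 2b₃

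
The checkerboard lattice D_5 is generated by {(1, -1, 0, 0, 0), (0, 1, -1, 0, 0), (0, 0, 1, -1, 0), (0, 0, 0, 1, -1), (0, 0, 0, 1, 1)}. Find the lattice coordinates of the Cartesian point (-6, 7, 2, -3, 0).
-6b₁ + b₂ + 3b₃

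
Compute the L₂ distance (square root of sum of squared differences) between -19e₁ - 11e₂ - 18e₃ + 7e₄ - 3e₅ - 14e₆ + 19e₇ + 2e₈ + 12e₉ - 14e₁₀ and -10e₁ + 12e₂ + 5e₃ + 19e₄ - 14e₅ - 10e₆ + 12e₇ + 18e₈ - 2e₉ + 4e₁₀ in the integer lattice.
47.3814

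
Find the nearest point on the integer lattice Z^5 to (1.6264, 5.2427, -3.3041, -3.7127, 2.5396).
(2, 5, -3, -4, 3)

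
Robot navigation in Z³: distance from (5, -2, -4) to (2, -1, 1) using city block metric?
9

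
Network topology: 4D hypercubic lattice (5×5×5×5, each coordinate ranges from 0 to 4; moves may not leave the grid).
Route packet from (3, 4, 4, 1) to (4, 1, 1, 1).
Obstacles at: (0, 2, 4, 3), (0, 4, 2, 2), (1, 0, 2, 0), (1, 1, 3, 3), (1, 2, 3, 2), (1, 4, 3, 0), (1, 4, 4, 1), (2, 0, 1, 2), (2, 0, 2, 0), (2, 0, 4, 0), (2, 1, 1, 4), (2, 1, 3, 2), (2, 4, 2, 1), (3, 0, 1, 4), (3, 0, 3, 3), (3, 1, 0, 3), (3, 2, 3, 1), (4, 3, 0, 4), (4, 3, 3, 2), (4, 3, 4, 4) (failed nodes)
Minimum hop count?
7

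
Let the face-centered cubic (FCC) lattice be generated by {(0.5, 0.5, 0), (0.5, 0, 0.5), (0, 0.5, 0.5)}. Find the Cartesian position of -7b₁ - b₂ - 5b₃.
(-4, -6, -3)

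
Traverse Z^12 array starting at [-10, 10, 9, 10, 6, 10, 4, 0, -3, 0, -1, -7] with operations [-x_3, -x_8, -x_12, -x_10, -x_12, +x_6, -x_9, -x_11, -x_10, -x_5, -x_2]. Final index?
(-10, 9, 8, 10, 5, 11, 4, -1, -4, -2, -2, -9)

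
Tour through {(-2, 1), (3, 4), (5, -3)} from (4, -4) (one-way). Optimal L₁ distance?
19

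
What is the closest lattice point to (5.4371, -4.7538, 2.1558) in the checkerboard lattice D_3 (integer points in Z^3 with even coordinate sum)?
(5, -5, 2)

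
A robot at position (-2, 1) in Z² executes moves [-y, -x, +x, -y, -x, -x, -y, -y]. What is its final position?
(-4, -3)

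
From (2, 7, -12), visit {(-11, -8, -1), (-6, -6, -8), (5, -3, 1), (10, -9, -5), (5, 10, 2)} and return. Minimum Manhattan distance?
116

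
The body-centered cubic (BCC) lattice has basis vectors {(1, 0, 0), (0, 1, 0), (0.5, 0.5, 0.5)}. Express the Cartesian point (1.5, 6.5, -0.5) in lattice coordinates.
2b₁ + 7b₂ - b₃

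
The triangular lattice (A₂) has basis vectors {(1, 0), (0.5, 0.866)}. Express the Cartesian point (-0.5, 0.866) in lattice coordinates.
-b₁ + b₂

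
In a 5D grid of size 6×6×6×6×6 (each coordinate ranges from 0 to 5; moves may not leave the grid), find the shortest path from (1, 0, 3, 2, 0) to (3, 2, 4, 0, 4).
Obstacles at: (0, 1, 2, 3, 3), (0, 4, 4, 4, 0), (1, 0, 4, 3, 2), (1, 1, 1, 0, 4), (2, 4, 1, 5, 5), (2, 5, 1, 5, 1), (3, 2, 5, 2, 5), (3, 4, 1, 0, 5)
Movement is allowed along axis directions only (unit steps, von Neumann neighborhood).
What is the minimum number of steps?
11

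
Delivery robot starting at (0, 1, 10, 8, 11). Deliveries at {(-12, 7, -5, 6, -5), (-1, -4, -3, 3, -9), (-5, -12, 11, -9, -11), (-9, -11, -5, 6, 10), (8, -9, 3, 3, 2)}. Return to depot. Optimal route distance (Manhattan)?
234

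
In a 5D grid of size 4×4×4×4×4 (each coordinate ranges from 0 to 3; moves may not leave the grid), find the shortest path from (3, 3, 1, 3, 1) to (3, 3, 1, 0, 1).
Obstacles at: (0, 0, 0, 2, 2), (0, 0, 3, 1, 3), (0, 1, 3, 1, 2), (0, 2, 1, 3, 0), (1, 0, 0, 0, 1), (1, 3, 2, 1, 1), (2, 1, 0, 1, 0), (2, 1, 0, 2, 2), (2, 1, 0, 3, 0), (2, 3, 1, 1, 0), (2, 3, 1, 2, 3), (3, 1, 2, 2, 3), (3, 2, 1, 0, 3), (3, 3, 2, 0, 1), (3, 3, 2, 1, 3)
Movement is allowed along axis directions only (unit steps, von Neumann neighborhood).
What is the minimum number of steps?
3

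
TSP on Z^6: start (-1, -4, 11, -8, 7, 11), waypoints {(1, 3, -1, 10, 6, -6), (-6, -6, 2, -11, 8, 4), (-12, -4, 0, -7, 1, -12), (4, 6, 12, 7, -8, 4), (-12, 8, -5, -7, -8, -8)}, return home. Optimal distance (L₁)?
248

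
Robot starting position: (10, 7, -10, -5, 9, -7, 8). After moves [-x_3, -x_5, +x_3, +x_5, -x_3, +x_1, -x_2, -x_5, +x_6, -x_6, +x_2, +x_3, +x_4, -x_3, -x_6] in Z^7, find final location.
(11, 7, -11, -4, 8, -8, 8)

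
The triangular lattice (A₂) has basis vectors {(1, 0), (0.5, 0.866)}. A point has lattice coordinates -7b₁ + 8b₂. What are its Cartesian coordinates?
(-3, 6.928)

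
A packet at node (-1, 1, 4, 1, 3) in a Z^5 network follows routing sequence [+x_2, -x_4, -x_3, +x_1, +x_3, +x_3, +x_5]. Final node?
(0, 2, 5, 0, 4)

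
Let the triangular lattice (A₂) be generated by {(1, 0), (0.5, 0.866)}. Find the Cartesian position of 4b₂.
(2, 3.464)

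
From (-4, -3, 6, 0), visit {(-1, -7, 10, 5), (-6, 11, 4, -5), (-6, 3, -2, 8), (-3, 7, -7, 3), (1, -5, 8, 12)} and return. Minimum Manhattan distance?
124
(one optimal route: (-4, -3, 6, 0) → (-1, -7, 10, 5) → (1, -5, 8, 12) → (-6, 3, -2, 8) → (-3, 7, -7, 3) → (-6, 11, 4, -5) → (-4, -3, 6, 0))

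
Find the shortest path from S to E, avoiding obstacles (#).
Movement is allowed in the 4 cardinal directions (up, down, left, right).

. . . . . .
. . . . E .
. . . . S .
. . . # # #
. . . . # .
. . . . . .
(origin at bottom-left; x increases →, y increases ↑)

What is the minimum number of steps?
1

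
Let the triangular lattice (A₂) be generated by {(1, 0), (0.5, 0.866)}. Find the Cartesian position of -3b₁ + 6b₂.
(0, 5.196)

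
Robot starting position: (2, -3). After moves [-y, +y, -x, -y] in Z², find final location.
(1, -4)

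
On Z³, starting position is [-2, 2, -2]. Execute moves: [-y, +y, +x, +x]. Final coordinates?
(0, 2, -2)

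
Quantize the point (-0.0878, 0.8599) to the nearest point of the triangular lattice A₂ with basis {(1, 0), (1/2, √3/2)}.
(-0.5, 0.866)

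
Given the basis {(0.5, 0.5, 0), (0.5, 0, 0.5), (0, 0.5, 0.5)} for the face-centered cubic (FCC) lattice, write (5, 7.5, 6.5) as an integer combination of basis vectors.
6b₁ + 4b₂ + 9b₃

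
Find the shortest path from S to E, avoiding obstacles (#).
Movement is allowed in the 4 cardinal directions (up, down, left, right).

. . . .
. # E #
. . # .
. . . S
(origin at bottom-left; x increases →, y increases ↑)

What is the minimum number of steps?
9
(one shortest path: (3, 0) → (2, 0) → (1, 0) → (0, 0) → (0, 1) → (0, 2) → (0, 3) → (1, 3) → (2, 3) → (2, 2))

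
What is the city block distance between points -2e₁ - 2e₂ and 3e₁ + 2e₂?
9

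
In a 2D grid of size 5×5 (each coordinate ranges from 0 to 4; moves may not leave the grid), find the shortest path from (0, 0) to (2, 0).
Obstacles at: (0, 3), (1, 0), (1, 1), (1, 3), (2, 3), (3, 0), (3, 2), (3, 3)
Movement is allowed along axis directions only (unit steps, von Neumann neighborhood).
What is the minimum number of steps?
6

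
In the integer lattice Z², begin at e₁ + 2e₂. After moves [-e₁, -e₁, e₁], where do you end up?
(0, 2)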